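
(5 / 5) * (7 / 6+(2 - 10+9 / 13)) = -6.14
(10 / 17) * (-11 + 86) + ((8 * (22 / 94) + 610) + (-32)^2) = 1342312 / 799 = 1679.99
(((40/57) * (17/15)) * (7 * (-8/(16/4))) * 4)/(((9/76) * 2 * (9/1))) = -15232/729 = -20.89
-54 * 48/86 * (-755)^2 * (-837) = 618335758800/43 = 14379901367.44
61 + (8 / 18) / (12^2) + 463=169777 / 324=524.00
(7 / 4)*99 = 693 / 4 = 173.25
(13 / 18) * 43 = 559 / 18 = 31.06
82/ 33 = 2.48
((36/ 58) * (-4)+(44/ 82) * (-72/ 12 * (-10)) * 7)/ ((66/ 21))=927528/ 13079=70.92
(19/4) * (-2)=-19/2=-9.50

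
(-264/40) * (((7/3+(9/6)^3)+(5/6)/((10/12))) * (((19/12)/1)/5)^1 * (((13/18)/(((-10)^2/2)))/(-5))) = 437437/10800000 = 0.04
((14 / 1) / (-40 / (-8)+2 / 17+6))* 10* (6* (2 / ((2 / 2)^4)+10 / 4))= 340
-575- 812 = -1387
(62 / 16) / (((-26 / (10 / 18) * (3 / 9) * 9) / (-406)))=31465 / 2808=11.21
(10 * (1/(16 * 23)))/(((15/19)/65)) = 1235/552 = 2.24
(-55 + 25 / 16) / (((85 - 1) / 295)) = -84075 / 448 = -187.67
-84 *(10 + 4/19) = -857.68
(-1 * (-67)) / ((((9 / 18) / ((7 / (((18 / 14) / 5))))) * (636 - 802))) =-16415 / 747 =-21.97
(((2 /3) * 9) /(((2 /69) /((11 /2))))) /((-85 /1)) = -2277 /170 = -13.39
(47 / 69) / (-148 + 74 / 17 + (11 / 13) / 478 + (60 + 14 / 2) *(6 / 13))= -4964986 / 821634681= -0.01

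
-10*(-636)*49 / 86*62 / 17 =9660840 / 731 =13215.92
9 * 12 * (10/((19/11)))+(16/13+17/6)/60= 55604423/88920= 625.33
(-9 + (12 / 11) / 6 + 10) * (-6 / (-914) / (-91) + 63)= 2619978 / 35189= 74.45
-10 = -10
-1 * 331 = -331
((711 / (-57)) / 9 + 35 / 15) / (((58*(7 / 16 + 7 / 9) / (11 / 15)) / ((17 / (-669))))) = -26928 / 107513875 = -0.00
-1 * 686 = -686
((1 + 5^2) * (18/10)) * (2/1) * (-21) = -9828/5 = -1965.60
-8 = -8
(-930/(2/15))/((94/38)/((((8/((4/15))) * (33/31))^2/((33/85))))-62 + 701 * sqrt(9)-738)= -334559362500/62499091667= -5.35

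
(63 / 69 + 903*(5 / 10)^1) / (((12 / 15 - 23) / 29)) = -1005865 / 1702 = -590.99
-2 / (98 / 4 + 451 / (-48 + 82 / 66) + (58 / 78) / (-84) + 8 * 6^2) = -10109736 / 1530844795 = -0.01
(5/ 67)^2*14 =350/ 4489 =0.08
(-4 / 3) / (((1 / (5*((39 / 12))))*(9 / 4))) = -260 / 27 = -9.63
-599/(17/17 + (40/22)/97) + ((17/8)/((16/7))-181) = -106863287/139136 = -768.05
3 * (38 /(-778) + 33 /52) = 35547 /20228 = 1.76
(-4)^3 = -64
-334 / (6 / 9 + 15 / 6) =-2004 / 19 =-105.47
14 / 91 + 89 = 1159 / 13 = 89.15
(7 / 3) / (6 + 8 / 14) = 0.36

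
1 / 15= 0.07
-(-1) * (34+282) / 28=79 / 7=11.29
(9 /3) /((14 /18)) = 27 /7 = 3.86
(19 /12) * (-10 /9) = -95 /54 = -1.76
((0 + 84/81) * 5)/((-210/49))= -98/81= -1.21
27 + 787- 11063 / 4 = -7807 / 4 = -1951.75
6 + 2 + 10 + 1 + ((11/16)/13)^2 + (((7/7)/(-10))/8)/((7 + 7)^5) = 138176565421/7271380480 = 19.00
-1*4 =-4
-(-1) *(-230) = -230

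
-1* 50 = -50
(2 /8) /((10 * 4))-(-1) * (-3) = -479 /160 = -2.99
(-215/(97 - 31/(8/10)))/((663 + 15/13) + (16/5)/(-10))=-139750/25134409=-0.01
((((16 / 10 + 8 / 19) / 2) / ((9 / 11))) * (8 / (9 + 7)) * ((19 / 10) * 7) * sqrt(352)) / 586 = 1232 * sqrt(22) / 21975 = 0.26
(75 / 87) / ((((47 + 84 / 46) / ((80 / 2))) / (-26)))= -18.36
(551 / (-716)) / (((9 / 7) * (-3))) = 3857 / 19332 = 0.20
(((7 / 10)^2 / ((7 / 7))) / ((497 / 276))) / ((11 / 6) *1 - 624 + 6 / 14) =-20286 / 46350575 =-0.00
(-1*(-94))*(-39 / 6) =-611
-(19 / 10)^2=-361 / 100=-3.61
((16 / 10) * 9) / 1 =72 / 5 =14.40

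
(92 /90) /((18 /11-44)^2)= 0.00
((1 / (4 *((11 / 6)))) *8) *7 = 84 / 11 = 7.64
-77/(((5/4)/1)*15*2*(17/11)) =-1694/1275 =-1.33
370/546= 185/273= 0.68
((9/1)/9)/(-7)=-1/7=-0.14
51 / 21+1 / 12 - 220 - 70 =-24149 / 84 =-287.49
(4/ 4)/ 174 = 1/ 174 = 0.01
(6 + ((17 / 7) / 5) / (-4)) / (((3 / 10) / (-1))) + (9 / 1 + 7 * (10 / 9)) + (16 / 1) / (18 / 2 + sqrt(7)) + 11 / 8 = 9389 / 18648 - 8 * sqrt(7) / 37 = -0.07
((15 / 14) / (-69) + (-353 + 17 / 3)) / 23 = -335539 / 22218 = -15.10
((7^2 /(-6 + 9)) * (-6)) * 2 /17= -196 /17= -11.53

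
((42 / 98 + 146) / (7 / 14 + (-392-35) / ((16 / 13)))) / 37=-16400 / 1435637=-0.01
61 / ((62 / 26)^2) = 10309 / 961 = 10.73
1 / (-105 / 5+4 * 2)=-1 / 13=-0.08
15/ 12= 5/ 4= 1.25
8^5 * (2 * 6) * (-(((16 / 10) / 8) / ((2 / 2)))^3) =-393216 / 125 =-3145.73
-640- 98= -738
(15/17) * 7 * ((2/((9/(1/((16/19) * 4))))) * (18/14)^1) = 285/544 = 0.52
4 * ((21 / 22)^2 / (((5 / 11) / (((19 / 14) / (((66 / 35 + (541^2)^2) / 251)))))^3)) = 526154442842259 / 215606227814830208452355513175386280808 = 0.00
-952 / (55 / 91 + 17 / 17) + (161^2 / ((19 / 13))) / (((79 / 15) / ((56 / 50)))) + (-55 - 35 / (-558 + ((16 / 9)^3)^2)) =478719066943147497 / 153274471849630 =3123.28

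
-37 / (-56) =0.66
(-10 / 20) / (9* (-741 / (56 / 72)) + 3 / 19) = 133 / 2280756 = 0.00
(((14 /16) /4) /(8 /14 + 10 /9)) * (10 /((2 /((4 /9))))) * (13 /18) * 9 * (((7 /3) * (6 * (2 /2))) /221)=1715 /14416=0.12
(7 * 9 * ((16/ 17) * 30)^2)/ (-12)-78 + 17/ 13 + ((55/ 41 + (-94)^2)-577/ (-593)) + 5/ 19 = 7942533414174/ 1735534879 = 4576.42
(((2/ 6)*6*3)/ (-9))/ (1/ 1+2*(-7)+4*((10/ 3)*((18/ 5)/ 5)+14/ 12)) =-0.53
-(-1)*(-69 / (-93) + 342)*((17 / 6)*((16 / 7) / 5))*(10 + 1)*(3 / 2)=1589500 / 217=7324.88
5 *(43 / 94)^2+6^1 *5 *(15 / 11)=4077895 / 97196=41.96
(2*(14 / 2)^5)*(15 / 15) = 33614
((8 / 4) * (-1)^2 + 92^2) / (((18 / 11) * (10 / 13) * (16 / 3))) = 201773 / 160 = 1261.08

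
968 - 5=963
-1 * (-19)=19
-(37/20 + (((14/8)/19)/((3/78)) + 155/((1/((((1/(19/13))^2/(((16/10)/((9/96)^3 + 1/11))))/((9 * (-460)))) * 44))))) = -411425042569/97946173440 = -4.20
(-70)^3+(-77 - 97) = -343174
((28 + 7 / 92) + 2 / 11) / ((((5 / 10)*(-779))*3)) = -28597 / 1182522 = -0.02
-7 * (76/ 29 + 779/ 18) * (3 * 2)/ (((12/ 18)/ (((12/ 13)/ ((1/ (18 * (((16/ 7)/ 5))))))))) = -3184704/ 145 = -21963.48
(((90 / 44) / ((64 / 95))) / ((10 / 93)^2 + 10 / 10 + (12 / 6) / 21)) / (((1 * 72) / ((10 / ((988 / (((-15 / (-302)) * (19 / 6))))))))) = 718948125 / 11853212360704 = 0.00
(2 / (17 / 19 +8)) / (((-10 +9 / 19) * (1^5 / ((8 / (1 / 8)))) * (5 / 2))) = -92416 / 152945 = -0.60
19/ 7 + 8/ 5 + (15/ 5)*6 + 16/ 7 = 123/ 5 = 24.60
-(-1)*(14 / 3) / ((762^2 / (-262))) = -917 / 435483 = -0.00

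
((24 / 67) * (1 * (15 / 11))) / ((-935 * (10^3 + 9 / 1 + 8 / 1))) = -8 / 15573547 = -0.00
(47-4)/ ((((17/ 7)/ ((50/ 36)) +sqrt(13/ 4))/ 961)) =-8851386600/ 23581 +2531033750 * sqrt(13)/ 23581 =11635.87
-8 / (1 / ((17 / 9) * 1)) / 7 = -136 / 63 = -2.16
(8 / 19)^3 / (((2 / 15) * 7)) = 3840 / 48013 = 0.08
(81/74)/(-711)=-9/5846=-0.00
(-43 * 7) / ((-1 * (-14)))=-43 / 2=-21.50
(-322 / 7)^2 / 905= 2.34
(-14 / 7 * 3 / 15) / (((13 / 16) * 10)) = -16 / 325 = -0.05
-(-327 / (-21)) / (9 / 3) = -109 / 21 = -5.19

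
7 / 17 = 0.41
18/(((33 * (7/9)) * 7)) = 54/539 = 0.10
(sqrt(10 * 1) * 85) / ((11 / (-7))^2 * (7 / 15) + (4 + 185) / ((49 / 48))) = 1.44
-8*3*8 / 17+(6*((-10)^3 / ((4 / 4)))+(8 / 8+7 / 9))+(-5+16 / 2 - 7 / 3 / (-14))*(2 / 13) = -11951959 / 1989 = -6009.03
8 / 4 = 2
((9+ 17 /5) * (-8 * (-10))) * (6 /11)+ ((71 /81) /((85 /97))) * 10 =8347418 /15147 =551.09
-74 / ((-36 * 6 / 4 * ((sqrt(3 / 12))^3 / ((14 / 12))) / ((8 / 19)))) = 8288 / 1539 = 5.39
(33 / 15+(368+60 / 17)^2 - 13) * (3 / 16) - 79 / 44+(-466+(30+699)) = 3324035391 / 127160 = 26140.57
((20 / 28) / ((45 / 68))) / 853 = 68 / 53739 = 0.00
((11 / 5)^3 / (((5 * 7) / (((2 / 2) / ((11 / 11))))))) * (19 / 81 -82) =-8815213 / 354375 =-24.88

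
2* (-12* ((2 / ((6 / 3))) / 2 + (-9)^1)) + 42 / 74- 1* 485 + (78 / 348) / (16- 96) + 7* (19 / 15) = -27973735 / 103008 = -271.57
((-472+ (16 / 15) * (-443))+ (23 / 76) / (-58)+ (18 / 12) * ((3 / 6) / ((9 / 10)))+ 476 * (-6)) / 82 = -83745503 / 1807280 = -46.34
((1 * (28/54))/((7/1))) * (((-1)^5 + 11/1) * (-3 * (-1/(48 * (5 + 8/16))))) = 5/594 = 0.01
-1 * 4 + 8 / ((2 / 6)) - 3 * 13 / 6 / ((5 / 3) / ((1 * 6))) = -17 / 5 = -3.40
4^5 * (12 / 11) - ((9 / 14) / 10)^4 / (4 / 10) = 1117.09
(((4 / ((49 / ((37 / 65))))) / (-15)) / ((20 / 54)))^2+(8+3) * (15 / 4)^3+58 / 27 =6378733827449143 / 10955763000000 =582.23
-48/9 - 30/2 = -61/3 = -20.33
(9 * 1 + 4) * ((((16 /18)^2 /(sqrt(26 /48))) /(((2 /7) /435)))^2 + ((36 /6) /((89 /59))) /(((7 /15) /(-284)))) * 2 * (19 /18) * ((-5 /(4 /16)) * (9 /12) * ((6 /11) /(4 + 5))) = -998090690095600 /14987511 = -66594826.19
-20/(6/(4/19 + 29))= -1850/19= -97.37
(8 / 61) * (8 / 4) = 16 / 61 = 0.26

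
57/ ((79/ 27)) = 19.48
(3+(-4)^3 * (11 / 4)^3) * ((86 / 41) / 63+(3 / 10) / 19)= -15995096 / 245385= -65.18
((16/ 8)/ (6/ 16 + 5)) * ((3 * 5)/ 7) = 240/ 301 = 0.80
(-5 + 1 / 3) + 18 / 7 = -44 / 21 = -2.10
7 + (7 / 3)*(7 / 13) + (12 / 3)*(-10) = -1238 / 39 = -31.74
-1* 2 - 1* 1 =-3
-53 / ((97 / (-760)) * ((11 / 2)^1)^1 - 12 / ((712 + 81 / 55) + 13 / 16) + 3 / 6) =50637679760 / 209022497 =242.26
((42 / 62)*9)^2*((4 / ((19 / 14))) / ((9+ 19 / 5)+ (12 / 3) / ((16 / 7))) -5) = -315833175 / 1771123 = -178.32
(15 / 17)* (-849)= -12735 / 17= -749.12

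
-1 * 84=-84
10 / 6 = 5 / 3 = 1.67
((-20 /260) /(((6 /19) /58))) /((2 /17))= -9367 /78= -120.09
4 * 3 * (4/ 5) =48/ 5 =9.60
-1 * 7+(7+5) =5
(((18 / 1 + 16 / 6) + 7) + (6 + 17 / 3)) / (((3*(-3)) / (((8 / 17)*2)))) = -1888 / 459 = -4.11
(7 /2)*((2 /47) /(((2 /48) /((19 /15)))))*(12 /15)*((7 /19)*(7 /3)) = 10976 /3525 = 3.11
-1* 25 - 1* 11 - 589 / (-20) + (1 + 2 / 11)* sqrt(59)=-131 / 20 + 13* sqrt(59) / 11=2.53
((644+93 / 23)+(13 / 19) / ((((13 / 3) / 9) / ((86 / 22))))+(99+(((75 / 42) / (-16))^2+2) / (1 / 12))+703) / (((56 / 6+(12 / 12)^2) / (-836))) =-267682005135 / 2235968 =-119716.38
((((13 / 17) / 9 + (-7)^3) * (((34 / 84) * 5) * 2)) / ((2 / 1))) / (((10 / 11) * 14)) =-288563 / 5292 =-54.53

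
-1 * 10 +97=87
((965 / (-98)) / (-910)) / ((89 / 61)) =11773 / 1587404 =0.01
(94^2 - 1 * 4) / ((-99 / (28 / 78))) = -41216 / 1287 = -32.02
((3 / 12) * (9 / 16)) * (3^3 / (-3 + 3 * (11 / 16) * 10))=81 / 376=0.22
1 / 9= 0.11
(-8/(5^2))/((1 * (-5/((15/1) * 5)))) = 24/5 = 4.80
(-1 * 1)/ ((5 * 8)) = -1/ 40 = -0.02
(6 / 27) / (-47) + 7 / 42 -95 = -80233 / 846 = -94.84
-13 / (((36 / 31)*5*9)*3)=-403 / 4860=-0.08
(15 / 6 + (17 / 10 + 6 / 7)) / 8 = 0.63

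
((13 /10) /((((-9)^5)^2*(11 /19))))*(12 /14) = 247 /447470664795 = 0.00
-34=-34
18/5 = 3.60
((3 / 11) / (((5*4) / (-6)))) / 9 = -1 / 110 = -0.01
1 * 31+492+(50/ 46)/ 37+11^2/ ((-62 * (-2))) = 55295123/ 105524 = 524.01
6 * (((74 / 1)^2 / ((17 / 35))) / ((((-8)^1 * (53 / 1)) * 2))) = -79.77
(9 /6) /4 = 3 /8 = 0.38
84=84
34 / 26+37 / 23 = 872 / 299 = 2.92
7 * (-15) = -105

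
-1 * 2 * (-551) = 1102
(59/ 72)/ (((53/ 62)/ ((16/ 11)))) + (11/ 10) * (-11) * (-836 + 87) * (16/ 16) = 475603523/ 52470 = 9064.29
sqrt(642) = 25.34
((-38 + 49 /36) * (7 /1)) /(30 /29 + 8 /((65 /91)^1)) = -1338785 /63864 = -20.96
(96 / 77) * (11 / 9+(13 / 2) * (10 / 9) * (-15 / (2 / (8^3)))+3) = -7985984 / 231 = -34571.36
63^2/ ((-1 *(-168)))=189/ 8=23.62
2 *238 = 476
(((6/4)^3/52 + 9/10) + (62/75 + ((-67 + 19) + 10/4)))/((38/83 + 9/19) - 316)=2150559631/15502125600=0.14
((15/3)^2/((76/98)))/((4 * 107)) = 1225/16264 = 0.08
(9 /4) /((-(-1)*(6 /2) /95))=285 /4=71.25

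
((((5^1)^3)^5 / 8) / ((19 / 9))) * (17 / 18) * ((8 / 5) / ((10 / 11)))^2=100439453125 / 19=5286287006.58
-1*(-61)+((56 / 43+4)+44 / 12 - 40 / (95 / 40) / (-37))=6386558 / 90687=70.42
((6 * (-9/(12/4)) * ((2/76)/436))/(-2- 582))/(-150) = -3/241892800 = -0.00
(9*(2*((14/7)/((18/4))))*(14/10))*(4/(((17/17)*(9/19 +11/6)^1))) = 25536/1315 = 19.42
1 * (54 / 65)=54 / 65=0.83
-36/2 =-18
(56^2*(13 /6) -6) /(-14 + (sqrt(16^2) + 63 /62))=74276 /33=2250.79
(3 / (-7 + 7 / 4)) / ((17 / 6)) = -24 / 119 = -0.20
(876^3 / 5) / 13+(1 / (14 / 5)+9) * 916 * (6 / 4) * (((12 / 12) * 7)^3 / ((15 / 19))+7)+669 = 1041192563 / 65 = 16018347.12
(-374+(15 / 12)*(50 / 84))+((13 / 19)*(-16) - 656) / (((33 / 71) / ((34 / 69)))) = -79313615 / 73416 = -1080.33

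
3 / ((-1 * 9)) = -1 / 3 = -0.33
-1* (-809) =809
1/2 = 0.50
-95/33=-2.88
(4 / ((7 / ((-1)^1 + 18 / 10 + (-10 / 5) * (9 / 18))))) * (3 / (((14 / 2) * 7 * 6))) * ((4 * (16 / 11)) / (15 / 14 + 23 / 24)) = -3072 / 918995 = -0.00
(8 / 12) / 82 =1 / 123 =0.01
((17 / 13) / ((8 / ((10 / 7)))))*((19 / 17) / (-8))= -95 / 2912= -0.03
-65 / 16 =-4.06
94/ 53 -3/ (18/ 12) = -12/ 53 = -0.23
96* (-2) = -192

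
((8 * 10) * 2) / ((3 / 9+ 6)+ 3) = 120 / 7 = 17.14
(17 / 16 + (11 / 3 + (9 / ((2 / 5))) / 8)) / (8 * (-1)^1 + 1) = -181 / 168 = -1.08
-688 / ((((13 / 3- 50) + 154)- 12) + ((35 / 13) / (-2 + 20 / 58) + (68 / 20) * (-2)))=-715520 / 91423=-7.83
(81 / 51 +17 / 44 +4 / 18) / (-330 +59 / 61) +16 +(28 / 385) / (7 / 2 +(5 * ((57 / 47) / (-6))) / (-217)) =24169526906647 / 1509267747240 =16.01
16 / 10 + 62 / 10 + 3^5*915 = 1111764 / 5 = 222352.80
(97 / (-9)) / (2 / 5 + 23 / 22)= -10670 / 1431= -7.46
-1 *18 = -18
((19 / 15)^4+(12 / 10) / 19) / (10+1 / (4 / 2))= 0.25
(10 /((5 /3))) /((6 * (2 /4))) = 2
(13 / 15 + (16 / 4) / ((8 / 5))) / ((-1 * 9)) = -101 / 270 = -0.37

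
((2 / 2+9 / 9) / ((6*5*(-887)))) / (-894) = 1 / 11894670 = 0.00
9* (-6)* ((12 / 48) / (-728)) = 27 / 1456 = 0.02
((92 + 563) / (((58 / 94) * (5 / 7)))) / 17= 43099 / 493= 87.42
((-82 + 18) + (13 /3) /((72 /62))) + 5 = -5969 /108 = -55.27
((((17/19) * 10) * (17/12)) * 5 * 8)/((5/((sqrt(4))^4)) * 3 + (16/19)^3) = 166926400/505263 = 330.38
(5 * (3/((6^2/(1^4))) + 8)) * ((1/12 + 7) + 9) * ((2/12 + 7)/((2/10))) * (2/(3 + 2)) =4025015/432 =9317.16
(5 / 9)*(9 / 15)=1 / 3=0.33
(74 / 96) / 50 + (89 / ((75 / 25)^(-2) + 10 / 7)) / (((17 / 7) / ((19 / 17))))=1790791621 / 67279200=26.62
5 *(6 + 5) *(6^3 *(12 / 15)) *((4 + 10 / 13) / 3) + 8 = 196520 / 13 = 15116.92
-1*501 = -501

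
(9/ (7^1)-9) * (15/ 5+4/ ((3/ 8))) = -738/ 7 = -105.43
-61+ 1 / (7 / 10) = -417 / 7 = -59.57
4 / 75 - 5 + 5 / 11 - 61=-65.49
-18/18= -1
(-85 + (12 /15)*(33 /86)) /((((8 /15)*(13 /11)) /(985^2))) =-583005291825 /4472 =-130367909.62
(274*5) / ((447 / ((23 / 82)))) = 15755 / 18327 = 0.86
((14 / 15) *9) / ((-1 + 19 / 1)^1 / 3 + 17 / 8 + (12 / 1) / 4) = 0.76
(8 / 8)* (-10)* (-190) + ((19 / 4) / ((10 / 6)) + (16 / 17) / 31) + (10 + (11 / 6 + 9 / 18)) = 60559057 / 31620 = 1915.21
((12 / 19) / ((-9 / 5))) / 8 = -5 / 114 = -0.04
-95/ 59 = -1.61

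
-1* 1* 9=-9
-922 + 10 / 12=-5527 / 6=-921.17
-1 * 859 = -859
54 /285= 0.19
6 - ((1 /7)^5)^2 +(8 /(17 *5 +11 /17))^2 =1147385636757 /190953268324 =6.01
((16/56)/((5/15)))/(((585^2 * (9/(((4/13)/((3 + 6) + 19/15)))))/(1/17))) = 4/8153099955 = 0.00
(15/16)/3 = 5/16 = 0.31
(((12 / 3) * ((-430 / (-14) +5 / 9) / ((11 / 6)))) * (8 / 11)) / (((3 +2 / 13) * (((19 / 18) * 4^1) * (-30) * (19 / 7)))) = -81952 / 1790921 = -0.05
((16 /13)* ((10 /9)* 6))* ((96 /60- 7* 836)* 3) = -1872128 /13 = -144009.85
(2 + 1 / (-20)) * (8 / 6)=13 / 5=2.60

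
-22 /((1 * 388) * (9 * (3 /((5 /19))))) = -55 /99522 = -0.00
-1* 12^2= -144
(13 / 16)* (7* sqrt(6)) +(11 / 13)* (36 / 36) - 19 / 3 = -214 / 39 +91* sqrt(6) / 16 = 8.44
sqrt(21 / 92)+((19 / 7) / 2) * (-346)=-3287 / 7+sqrt(483) / 46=-469.09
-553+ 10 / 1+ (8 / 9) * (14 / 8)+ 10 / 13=-63259 / 117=-540.68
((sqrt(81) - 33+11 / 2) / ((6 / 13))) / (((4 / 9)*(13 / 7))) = -777 / 16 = -48.56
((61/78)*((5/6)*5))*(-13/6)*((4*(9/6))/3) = -1525/108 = -14.12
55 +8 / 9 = 503 / 9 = 55.89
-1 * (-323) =323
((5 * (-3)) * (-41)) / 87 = 205 / 29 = 7.07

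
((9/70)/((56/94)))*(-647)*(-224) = 1094724/35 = 31277.83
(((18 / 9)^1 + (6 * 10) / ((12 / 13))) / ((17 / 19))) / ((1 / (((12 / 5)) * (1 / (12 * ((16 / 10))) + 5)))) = 907.95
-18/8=-9/4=-2.25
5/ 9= 0.56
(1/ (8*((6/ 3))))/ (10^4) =1/ 160000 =0.00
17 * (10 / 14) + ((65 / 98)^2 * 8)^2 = 141403655 / 5764801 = 24.53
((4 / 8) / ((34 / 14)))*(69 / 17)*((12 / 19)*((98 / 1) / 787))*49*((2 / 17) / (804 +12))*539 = 625069137 / 2497779026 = 0.25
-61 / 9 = -6.78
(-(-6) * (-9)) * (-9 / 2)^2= -2187 / 2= -1093.50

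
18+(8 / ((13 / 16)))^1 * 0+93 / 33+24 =493 / 11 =44.82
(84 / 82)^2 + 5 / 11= 27809 / 18491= 1.50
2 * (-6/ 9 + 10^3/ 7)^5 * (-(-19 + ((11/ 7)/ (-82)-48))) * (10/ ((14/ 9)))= 15219790118870745014240/ 303887367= 50083655234245.87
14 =14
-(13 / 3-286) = 845 / 3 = 281.67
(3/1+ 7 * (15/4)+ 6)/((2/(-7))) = -987/8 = -123.38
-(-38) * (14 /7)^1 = 76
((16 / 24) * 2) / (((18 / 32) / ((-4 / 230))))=-0.04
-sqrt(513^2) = -513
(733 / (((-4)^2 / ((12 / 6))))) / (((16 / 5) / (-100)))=-91625 / 32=-2863.28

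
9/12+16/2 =35/4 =8.75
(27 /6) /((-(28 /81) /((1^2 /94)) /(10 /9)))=-405 /2632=-0.15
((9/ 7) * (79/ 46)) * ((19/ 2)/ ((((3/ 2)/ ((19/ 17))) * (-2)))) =-85557/ 10948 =-7.81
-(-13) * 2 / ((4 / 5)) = 65 / 2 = 32.50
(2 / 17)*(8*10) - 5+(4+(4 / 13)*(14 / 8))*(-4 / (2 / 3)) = -5043 / 221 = -22.82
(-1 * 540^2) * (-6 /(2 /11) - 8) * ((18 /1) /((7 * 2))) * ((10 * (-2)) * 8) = -17216064000 /7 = -2459437714.29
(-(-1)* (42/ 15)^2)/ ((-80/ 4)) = -49/ 125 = -0.39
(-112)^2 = 12544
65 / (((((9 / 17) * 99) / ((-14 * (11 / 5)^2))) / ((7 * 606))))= -48124076 / 135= -356474.64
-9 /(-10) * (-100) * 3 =-270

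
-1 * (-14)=14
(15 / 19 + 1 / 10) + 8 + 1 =9.89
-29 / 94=-0.31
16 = 16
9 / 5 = 1.80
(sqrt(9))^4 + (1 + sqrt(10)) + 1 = sqrt(10) + 83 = 86.16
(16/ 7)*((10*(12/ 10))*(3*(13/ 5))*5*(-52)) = -55625.14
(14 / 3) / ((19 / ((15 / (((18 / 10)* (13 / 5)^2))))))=8750 / 28899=0.30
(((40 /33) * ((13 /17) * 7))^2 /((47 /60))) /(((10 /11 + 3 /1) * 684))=66248000 /3295901367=0.02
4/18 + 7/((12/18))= 10.72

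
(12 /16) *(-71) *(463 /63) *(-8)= 3130.76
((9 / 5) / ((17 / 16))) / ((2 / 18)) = 1296 / 85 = 15.25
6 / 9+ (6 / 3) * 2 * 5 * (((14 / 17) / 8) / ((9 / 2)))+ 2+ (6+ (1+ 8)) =2773 / 153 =18.12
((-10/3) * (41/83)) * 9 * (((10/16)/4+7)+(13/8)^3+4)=-4864035/21248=-228.92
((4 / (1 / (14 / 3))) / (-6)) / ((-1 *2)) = 14 / 9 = 1.56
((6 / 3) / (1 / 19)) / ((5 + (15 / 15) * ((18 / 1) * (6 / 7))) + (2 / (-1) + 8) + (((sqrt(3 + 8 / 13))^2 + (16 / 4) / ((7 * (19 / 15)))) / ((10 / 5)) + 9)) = 131404 / 129543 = 1.01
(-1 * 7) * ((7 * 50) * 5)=-12250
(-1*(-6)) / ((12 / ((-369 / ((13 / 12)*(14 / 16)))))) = -17712 / 91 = -194.64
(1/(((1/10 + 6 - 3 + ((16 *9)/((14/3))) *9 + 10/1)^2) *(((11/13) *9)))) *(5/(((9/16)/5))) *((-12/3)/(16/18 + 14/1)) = -50960000/2748764609217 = -0.00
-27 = -27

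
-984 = -984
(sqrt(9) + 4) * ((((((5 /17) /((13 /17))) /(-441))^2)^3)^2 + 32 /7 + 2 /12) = 11945850710092343369481573531118632115101120509 /360176403319367136768288649179456244661693646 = 33.17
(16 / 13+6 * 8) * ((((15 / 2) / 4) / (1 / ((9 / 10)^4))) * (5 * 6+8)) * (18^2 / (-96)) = -10097379 / 1300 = -7767.21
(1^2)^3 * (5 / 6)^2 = 25 / 36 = 0.69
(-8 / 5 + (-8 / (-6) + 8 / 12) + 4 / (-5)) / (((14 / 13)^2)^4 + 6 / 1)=-815730721 / 15925433455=-0.05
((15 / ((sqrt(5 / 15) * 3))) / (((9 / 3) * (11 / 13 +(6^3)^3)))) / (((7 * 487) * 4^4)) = 65 * sqrt(3) / 342999007588608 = 0.00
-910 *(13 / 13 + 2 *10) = -19110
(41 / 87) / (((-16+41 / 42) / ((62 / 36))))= -0.05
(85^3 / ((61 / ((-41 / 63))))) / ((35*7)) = -5035825 / 188307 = -26.74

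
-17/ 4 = -4.25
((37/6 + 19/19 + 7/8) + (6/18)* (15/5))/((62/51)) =119/16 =7.44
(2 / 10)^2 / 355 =1 / 8875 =0.00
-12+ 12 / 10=-10.80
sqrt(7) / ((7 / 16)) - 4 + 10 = 6 + 16 * sqrt(7) / 7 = 12.05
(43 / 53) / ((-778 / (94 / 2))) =-2021 / 41234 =-0.05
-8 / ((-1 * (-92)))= -0.09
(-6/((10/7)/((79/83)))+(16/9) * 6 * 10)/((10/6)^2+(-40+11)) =-383469/97940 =-3.92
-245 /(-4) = 245 /4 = 61.25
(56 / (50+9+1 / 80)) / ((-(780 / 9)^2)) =-504 / 3989245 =-0.00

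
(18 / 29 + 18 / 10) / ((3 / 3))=351 / 145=2.42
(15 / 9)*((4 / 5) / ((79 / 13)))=52 / 237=0.22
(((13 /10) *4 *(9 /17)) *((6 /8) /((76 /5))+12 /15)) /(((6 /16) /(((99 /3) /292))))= 1661517 /2357900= 0.70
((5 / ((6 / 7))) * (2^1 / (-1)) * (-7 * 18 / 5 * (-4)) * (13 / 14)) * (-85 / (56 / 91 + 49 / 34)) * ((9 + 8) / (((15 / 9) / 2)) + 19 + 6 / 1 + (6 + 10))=839674472 / 303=2771202.88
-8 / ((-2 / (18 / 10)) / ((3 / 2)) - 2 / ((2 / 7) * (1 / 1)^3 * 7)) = 216 / 47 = 4.60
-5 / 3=-1.67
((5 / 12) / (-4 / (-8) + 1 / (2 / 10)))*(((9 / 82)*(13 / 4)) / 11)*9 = 1755 / 79376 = 0.02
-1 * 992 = -992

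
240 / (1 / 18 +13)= 864 / 47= 18.38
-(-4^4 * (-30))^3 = -452984832000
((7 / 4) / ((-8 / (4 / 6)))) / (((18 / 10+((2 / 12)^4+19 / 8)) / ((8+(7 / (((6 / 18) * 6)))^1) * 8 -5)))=-82215 / 27059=-3.04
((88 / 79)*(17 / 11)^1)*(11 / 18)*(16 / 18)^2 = 47872 / 57591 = 0.83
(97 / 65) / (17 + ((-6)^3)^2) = 97 / 3033745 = 0.00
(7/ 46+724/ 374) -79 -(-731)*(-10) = -63542217/ 8602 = -7386.91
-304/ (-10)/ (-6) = -76/ 15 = -5.07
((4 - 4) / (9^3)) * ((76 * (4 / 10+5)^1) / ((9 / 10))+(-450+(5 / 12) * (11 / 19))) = 0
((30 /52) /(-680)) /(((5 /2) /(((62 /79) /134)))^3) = -89373 /8192905853824250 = -0.00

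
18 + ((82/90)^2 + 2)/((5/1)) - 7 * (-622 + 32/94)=2079660857/475875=4370.18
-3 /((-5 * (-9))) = -1 /15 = -0.07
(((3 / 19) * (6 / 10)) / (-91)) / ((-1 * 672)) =3 / 1936480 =0.00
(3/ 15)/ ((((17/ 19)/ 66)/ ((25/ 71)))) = 6270/ 1207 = 5.19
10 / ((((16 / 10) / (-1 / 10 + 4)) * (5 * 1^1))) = 39 / 8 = 4.88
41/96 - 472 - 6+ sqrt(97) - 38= -49495/96+ sqrt(97)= -505.72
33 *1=33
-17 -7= -24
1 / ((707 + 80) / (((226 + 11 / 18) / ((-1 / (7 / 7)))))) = -4079 / 14166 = -0.29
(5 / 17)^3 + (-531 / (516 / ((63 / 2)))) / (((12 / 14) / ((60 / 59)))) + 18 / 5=-147179327 / 4225180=-34.83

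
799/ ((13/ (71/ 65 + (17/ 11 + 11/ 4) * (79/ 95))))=202513741/ 706420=286.68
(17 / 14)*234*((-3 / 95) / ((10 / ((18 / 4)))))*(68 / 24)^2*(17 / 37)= -29315871 / 1968400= -14.89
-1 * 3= -3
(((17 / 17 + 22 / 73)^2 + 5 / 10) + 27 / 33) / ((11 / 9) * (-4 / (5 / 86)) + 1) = -0.04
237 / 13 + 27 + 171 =2811 / 13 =216.23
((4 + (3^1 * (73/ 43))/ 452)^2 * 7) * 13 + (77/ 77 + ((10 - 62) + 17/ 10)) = 1414.91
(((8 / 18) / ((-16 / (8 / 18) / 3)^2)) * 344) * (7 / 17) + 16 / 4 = 4.44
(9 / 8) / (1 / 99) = 891 / 8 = 111.38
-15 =-15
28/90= 14/45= 0.31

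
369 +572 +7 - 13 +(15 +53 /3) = 2903 /3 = 967.67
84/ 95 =0.88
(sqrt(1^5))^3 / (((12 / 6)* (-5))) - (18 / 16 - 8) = 271 / 40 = 6.78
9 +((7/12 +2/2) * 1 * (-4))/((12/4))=62/9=6.89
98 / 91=14 / 13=1.08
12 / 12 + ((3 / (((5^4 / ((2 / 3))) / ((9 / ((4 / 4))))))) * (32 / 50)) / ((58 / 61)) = 1.02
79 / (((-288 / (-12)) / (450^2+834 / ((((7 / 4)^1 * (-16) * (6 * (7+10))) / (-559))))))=7620948379 / 11424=667099.82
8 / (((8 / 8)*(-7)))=-8 / 7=-1.14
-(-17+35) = -18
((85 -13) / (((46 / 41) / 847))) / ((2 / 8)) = 5000688 / 23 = 217421.22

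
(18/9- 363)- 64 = -425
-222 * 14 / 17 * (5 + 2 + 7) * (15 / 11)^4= -2202795000 / 248897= -8850.23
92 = 92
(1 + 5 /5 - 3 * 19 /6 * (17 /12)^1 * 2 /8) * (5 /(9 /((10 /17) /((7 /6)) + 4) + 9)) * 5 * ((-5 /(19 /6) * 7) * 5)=58625 /342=171.42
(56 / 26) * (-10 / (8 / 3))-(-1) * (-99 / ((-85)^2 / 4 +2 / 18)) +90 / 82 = -243807492 / 34660457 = -7.03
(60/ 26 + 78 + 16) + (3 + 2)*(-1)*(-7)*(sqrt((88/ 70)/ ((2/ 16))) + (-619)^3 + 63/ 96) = -3453292105421/ 416 + 4*sqrt(770) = -8301182834.73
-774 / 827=-0.94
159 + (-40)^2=1759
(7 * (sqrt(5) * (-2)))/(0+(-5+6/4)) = 8.94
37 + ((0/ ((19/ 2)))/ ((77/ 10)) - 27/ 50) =1823/ 50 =36.46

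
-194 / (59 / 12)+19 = -1207 / 59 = -20.46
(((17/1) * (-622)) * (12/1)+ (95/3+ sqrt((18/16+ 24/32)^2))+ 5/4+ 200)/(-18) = 3039677/432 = 7036.29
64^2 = 4096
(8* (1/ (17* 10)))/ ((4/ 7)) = 7/ 85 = 0.08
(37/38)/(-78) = -37/2964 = -0.01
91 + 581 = 672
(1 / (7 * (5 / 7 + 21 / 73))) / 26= 73 / 13312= 0.01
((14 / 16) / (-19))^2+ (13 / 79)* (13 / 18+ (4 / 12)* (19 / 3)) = 2564605 / 5475648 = 0.47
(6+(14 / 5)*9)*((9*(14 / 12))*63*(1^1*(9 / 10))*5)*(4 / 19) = 1857492 / 95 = 19552.55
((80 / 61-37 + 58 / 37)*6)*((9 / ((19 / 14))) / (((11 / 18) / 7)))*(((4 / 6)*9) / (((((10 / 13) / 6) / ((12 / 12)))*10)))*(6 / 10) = -234077426856 / 5360375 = -43668.11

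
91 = 91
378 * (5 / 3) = 630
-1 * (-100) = 100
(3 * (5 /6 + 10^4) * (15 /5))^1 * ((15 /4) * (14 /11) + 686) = 248698905 /4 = 62174726.25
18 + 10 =28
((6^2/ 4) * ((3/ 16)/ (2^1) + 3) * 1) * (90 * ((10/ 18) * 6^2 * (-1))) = -200475/ 4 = -50118.75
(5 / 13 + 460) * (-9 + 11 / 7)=-3420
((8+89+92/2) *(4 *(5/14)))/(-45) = -286/63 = -4.54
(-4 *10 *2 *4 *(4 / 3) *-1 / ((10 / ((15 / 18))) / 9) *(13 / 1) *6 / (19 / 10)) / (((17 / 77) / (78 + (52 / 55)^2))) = 16679050752 / 3553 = 4694357.09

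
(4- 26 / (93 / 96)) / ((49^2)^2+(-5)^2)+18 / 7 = 1608383976 / 625483621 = 2.57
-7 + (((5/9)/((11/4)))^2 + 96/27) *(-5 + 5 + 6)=47627/3267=14.58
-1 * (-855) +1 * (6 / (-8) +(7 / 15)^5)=2594851603 / 3037500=854.27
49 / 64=0.77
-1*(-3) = 3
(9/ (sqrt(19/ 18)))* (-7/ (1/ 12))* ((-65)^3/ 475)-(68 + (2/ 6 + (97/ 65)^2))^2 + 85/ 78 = -1599380852933/ 321311250 + 24913980* sqrt(38)/ 361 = 420451.94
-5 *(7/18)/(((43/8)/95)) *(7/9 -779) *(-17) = -1583604400/3483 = -454666.78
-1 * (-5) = 5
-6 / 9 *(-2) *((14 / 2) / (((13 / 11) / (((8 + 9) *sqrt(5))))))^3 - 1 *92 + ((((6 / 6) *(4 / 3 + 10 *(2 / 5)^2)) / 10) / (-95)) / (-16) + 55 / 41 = -211868549 / 2337000 + 44858932580 *sqrt(5) / 6591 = 15218787.00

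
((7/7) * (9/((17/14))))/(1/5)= 630/17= 37.06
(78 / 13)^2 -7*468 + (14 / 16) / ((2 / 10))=-25885 / 8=-3235.62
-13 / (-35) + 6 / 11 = 353 / 385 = 0.92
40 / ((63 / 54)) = 240 / 7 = 34.29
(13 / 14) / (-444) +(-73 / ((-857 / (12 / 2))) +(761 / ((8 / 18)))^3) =213935737902362297 / 42616896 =5019974657.52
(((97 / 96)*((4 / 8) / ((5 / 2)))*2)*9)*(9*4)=2619 / 20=130.95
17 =17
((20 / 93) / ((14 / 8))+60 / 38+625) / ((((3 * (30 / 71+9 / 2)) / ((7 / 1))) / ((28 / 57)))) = 145.93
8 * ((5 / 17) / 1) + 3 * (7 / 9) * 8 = 1072 / 51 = 21.02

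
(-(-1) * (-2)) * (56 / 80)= -7 / 5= -1.40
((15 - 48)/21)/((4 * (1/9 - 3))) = 99/728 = 0.14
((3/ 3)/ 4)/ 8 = 1/ 32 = 0.03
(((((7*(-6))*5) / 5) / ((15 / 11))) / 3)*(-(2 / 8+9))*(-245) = -139601 / 6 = -23266.83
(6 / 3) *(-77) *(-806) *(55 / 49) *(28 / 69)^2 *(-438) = -15947451520 / 1587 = -10048803.73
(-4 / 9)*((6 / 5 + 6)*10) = -32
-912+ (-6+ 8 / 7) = -6418 / 7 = -916.86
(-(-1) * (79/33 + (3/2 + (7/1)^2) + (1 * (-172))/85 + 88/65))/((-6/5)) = -3808715/87516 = -43.52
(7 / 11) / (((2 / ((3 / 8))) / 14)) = 1.67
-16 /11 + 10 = 94 /11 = 8.55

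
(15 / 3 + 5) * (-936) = -9360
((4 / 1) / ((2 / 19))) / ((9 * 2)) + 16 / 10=167 / 45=3.71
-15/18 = -5/6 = -0.83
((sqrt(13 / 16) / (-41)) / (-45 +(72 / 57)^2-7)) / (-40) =-361 * sqrt(13) / 119365760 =-0.00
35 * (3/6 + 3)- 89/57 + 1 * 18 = 15839/114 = 138.94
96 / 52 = 24 / 13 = 1.85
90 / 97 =0.93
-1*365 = -365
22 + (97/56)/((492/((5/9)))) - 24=-495451/247968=-2.00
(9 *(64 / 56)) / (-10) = -36 / 35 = -1.03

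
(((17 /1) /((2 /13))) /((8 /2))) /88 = 221 /704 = 0.31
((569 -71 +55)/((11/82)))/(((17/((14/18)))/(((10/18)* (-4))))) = -6348440/15147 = -419.12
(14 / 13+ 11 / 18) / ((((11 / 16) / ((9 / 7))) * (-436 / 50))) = -39500 / 109109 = -0.36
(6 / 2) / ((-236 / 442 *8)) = -663 / 944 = -0.70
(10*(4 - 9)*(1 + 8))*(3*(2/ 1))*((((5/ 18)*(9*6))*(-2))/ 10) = 8100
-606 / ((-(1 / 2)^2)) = 2424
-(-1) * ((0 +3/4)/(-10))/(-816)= 1/10880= 0.00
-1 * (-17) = 17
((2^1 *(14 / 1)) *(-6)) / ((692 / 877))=-36834 / 173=-212.91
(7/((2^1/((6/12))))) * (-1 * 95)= -665/4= -166.25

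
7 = 7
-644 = -644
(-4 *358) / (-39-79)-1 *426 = -413.86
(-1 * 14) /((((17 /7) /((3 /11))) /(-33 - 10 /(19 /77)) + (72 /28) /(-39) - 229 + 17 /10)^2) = -1682909537400 /6220797589553089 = -0.00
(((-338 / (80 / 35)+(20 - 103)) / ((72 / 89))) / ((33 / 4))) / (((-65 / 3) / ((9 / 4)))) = 164383 / 45760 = 3.59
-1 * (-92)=92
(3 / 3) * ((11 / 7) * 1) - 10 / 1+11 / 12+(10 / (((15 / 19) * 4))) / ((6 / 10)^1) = -563 / 252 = -2.23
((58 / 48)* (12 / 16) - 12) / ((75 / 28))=-497 / 120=-4.14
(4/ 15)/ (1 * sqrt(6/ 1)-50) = -20/ 3741-2 * sqrt(6)/ 18705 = -0.01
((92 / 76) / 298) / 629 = 0.00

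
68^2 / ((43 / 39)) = 180336 / 43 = 4193.86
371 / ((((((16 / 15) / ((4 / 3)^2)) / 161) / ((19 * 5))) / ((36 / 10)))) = 34046670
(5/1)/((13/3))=15/13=1.15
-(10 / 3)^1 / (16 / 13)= -65 / 24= -2.71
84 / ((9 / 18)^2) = 336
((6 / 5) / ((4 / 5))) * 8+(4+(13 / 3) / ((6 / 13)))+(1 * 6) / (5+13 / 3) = 1640 / 63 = 26.03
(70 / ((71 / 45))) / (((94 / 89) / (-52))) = -7289100 / 3337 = -2184.33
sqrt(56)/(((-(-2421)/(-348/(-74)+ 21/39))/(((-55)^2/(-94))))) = -7626025 *sqrt(14)/54731547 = -0.52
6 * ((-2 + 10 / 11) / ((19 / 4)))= -288 / 209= -1.38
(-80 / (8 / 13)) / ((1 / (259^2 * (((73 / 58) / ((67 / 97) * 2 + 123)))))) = -6175007293 / 69977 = -88243.38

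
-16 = -16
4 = 4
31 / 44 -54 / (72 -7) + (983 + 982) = 5619539 / 2860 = 1964.87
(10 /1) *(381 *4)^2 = 23225760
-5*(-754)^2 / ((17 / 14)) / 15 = -7959224 / 51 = -156063.22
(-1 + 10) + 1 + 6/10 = 53/5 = 10.60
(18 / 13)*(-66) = -1188 / 13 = -91.38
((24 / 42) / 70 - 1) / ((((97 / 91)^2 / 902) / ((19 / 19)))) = -787.38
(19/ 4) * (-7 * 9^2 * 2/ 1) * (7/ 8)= -4713.19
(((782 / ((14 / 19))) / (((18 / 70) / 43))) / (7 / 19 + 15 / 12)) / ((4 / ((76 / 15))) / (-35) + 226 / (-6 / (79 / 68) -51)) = -7959411730340 / 293710839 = -27099.48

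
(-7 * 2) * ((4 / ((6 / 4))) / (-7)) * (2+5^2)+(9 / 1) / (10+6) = 2313 / 16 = 144.56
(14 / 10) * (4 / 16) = 0.35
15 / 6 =2.50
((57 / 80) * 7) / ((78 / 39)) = 399 / 160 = 2.49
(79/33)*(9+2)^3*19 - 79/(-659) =119688476/1977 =60540.45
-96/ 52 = -24/ 13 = -1.85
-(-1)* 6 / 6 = 1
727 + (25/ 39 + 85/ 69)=217933/ 299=728.87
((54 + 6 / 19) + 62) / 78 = 85 / 57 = 1.49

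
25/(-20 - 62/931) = -23275/18682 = -1.25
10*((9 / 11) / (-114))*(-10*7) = 1050 / 209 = 5.02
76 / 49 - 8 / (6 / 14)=-2516 / 147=-17.12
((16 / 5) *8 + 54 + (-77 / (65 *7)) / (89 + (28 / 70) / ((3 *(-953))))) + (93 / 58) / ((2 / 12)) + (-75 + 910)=2216458637363 / 2398196905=924.22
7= 7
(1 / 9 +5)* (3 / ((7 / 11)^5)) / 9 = 7408346 / 453789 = 16.33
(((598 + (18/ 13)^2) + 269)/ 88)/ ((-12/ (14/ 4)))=-342643/ 118976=-2.88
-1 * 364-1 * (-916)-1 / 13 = 7175 / 13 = 551.92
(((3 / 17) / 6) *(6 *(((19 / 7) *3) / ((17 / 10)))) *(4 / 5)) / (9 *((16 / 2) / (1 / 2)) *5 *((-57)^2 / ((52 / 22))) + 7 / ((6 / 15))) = 35568 / 52056918305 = 0.00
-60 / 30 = -2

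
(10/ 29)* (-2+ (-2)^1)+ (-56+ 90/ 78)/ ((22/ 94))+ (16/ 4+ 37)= -807512/ 4147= -194.72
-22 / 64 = -11 / 32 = -0.34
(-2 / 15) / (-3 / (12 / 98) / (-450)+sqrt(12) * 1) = 5880 / 9717599 - 216000 * sqrt(3) / 9717599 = -0.04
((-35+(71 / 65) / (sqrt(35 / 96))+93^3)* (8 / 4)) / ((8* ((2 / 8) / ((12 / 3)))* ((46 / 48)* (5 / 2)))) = 1342871.06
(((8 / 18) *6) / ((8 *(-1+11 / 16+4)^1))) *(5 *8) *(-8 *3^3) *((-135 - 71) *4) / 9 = 4218880 / 59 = 71506.44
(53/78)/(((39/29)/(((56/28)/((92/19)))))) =29203/139932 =0.21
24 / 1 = 24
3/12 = 1/4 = 0.25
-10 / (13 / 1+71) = -5 / 42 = -0.12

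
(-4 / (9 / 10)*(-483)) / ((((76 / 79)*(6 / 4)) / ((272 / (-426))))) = -34595680 / 36423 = -949.83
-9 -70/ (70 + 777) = -1099/ 121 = -9.08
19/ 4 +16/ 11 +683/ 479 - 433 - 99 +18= -10672245/ 21076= -506.37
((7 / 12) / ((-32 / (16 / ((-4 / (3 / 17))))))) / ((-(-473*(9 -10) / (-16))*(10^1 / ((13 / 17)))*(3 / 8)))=182 / 2050455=0.00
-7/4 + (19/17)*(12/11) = -397/748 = -0.53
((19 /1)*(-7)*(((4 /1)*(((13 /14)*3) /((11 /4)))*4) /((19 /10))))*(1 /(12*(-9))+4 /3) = -13520 /9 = -1502.22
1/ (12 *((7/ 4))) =1/ 21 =0.05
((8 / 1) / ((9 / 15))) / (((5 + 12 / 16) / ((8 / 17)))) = 1280 / 1173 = 1.09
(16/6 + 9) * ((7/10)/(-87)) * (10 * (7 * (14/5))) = -4802/261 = -18.40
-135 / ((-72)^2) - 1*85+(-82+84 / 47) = -1491115 / 9024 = -165.24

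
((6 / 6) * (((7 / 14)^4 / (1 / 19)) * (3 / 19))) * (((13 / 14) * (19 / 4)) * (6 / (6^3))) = 247 / 10752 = 0.02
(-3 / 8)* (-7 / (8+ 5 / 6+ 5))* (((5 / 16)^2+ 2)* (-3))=-1.19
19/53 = 0.36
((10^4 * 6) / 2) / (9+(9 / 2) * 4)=10000 / 9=1111.11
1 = 1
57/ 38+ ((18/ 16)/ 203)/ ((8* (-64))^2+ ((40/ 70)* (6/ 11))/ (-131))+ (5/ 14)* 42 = 10122175630281/ 613465188928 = 16.50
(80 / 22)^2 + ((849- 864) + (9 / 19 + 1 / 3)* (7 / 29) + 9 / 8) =-731347 / 1600104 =-0.46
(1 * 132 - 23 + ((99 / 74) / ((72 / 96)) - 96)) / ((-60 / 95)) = -10393 / 444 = -23.41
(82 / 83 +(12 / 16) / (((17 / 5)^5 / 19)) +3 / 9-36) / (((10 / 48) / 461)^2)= -99964793513743248 / 589240655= -169650197.53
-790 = -790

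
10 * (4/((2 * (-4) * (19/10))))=-50/19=-2.63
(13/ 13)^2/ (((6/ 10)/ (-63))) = -105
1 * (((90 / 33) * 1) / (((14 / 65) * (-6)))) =-325 / 154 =-2.11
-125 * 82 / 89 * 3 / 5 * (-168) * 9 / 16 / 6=193725 / 178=1088.34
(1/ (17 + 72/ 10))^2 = 25/ 14641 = 0.00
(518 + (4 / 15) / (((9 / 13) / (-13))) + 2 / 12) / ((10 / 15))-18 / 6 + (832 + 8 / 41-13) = 11704193 / 7380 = 1585.93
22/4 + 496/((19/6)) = 6161/38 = 162.13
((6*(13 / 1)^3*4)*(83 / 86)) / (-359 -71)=-1094106 / 9245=-118.35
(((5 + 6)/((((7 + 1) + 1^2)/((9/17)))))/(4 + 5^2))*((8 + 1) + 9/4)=495/1972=0.25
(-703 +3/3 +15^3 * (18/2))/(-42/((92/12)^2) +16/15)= 235455255/2794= 84271.74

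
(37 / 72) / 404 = 37 / 29088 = 0.00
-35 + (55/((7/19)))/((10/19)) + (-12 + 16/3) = 10163/42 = 241.98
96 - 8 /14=668 /7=95.43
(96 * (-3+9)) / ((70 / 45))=2592 / 7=370.29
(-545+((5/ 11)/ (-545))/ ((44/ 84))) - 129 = -674.00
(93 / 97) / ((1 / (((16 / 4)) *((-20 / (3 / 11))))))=-27280 / 97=-281.24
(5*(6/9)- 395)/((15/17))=-3995/9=-443.89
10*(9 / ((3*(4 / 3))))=45 / 2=22.50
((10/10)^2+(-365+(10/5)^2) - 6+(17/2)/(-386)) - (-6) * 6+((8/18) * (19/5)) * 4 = -11230277/34740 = -323.27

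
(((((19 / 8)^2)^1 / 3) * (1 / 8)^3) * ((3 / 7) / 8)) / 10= 361 / 18350080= 0.00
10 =10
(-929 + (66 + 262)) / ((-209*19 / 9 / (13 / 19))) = 70317 / 75449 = 0.93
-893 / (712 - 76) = -893 / 636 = -1.40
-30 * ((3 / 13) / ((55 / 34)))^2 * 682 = -3870288 / 9295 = -416.38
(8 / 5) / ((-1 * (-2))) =4 / 5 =0.80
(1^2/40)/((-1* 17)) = -1/680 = -0.00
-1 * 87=-87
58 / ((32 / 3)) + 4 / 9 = 847 / 144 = 5.88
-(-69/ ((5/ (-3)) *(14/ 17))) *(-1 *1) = 3519/ 70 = 50.27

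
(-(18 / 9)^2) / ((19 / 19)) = -4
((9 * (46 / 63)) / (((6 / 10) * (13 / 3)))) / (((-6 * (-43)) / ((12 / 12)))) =115 / 11739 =0.01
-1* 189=-189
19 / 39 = 0.49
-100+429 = 329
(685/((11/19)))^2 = 169390225/121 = 1399919.21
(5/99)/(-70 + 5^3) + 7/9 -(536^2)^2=-89884961868976/1089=-82538991615.22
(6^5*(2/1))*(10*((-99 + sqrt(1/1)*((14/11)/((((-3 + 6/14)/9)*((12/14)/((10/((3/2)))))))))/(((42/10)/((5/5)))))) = -4948737.66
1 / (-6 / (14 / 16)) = -7 / 48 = -0.15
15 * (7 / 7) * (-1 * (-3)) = 45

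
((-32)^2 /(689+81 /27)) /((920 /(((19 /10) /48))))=19 /298425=0.00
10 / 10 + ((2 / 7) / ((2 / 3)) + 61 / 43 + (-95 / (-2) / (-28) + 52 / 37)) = 227743 / 89096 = 2.56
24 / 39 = 8 / 13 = 0.62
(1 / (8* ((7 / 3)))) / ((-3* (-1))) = 1 / 56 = 0.02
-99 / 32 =-3.09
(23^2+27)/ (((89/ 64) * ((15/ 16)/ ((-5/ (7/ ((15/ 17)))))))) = -2846720/ 10591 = -268.79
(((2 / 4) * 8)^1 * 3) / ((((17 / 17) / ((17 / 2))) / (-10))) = -1020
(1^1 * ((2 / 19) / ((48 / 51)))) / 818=17 / 124336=0.00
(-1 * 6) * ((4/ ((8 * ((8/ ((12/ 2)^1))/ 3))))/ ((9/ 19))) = -57/ 4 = -14.25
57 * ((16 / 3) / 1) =304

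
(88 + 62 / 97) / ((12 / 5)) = 36.93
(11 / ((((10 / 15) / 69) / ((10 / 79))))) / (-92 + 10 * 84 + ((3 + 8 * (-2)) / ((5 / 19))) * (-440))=1035 / 161476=0.01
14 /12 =7 /6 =1.17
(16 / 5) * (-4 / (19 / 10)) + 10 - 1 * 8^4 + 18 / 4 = -155353 / 38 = -4088.24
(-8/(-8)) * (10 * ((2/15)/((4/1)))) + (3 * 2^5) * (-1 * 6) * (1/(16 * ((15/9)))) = -319/15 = -21.27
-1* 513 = -513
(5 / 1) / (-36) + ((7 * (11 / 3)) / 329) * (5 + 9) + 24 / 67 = 148679 / 113364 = 1.31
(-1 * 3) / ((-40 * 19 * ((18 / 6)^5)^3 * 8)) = 1 / 29080451520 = 0.00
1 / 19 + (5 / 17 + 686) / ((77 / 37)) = 8203210 / 24871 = 329.83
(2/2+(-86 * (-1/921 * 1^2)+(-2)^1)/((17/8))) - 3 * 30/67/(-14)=0.20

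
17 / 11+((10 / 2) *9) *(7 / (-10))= -659 / 22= -29.95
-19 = -19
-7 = -7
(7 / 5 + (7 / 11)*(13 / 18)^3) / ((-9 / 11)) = -2.00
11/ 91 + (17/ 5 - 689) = -311893/ 455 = -685.48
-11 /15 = -0.73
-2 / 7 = -0.29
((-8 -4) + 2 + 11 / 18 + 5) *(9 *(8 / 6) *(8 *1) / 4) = -316 / 3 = -105.33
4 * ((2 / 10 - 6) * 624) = -72384 / 5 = -14476.80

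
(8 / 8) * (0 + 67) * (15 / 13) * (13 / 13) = 1005 / 13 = 77.31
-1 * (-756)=756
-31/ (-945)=31/ 945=0.03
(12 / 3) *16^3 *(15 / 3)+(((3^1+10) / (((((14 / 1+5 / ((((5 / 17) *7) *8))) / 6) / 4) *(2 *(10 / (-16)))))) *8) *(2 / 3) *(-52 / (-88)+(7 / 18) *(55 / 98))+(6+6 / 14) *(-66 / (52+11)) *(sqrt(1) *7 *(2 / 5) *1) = 227104743748 / 2775465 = 81825.84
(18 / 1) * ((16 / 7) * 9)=370.29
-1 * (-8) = 8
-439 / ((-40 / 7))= 3073 / 40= 76.82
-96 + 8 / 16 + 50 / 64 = -3031 / 32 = -94.72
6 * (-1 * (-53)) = 318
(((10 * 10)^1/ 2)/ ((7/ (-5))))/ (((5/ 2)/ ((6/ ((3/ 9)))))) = -257.14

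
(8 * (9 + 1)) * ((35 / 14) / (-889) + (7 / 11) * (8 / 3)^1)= 3976120 / 29337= 135.53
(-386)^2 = 148996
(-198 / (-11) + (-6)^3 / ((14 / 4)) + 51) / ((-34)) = -3 / 14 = -0.21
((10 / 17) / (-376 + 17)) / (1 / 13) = -130 / 6103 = -0.02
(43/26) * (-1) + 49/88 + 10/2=4465/1144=3.90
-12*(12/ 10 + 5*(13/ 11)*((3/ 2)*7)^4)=-189622143/ 220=-861918.83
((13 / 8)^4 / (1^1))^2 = 815730721 / 16777216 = 48.62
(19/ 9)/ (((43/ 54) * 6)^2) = 171/ 1849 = 0.09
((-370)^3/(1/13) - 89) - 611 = -658489700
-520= -520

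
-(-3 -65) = 68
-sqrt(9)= -3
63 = 63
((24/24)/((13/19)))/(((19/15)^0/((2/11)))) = 38/143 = 0.27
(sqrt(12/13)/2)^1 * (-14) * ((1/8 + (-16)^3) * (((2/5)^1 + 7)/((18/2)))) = 8486653 * sqrt(39)/2340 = 22649.20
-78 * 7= -546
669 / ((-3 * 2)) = -223 / 2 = -111.50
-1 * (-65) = 65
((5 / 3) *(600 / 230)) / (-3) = -100 / 69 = -1.45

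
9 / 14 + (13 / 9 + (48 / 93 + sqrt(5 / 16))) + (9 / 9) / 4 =sqrt(5) / 4 + 22291 / 7812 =3.41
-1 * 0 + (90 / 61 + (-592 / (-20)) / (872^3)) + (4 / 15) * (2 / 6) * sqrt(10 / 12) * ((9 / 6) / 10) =sqrt(30) / 450 + 74593672657 / 50557932160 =1.49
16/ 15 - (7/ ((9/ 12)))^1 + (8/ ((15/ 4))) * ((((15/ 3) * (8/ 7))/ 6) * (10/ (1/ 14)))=12428/ 45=276.18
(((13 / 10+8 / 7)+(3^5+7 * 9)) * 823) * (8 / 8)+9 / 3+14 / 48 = 213235481 / 840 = 253851.76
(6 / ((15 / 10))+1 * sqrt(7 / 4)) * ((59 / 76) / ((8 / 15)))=885 * sqrt(7) / 1216+885 / 152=7.75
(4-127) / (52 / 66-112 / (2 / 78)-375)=4059 / 156493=0.03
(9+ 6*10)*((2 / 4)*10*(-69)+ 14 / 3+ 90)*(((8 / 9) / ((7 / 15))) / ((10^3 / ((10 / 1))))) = -329.01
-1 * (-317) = 317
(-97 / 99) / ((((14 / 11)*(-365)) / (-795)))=-5141 / 3066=-1.68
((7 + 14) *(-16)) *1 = -336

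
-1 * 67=-67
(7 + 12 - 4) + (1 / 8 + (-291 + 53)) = -1783 / 8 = -222.88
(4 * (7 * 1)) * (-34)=-952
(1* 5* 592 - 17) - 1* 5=2938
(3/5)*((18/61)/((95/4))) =216/28975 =0.01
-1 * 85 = -85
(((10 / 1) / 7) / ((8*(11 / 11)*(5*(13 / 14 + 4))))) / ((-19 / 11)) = -11 / 2622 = -0.00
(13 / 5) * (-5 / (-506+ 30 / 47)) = 611 / 23752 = 0.03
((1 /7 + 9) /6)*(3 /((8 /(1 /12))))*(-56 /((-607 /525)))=2.31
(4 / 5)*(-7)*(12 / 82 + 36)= -41496 / 205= -202.42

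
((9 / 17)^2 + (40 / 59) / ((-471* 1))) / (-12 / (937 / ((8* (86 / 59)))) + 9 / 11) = 23080970143 / 55363816989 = 0.42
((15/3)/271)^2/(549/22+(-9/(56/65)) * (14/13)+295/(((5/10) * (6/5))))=3300/4899175669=0.00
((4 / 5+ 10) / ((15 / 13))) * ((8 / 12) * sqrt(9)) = 468 / 25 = 18.72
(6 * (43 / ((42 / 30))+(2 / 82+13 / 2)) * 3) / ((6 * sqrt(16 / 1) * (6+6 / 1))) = 21375 / 9184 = 2.33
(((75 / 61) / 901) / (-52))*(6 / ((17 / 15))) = -3375 / 24292762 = -0.00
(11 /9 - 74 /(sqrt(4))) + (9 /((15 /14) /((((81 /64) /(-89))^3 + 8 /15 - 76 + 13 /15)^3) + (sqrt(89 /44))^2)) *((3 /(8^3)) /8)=-67275995377966474793300618194575760769181740209621 /1880556257135128524040532177938955806816839330816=-35.77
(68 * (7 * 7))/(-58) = -1666/29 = -57.45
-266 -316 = -582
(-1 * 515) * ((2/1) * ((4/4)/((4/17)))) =-8755/2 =-4377.50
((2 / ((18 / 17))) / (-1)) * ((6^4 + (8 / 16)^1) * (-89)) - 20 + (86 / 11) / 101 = 4358286787 / 19998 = 217936.13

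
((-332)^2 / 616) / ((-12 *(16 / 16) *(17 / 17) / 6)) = -6889 / 77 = -89.47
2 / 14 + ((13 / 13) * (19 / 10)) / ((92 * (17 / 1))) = 15773 / 109480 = 0.14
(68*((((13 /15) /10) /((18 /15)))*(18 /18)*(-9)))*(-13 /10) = 2873 /50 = 57.46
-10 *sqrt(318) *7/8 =-35 *sqrt(318)/4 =-156.03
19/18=1.06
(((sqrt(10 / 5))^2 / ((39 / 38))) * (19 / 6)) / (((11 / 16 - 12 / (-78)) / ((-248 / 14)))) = -1432448 / 11025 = -129.93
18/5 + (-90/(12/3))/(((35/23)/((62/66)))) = -7923/770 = -10.29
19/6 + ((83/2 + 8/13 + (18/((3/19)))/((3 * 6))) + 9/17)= 11524/221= 52.14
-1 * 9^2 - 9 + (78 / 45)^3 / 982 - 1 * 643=-1214663837 / 1657125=-732.99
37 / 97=0.38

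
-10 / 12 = -5 / 6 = -0.83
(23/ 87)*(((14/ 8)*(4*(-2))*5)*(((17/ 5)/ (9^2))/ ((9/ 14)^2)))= -1072904/ 570807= -1.88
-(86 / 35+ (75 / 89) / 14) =-15683 / 6230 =-2.52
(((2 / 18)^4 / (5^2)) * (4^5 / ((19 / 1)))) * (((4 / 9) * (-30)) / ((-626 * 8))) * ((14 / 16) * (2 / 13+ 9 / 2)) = 27104 / 7608562065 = 0.00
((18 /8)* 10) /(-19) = -45 /38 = -1.18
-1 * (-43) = 43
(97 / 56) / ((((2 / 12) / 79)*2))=22989 / 56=410.52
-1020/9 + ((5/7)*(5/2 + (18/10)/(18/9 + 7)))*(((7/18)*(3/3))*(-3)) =-115.58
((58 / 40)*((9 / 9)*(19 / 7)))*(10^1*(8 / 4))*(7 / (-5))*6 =-3306 / 5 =-661.20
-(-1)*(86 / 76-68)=-2541 / 38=-66.87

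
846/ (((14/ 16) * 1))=6768/ 7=966.86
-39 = -39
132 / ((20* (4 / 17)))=561 / 20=28.05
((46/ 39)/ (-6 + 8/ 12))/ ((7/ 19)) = -437/ 728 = -0.60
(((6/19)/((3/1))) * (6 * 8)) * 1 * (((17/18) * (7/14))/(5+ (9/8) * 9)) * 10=10880/6897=1.58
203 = 203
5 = 5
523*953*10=4984190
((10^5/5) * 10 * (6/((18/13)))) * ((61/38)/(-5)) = -15860000/57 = -278245.61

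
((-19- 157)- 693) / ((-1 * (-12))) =-72.42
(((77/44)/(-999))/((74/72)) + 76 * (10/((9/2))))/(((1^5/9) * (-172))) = -2080859/235468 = -8.84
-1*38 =-38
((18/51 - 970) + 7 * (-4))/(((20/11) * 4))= -2332/17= -137.18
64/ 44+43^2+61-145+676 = 2442.45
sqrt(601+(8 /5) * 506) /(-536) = -sqrt(35265) /2680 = -0.07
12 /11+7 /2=101 /22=4.59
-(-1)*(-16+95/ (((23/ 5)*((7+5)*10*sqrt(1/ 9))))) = -2849/ 184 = -15.48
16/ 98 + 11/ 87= 0.29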